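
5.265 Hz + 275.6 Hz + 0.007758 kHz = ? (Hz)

288.623 Hz

In Hz:
  5.265 Hz → 5.265
  275.6 Hz → 275.6
  0.007758 kHz = 0.007758e3 Hz = 7.758
Sum: 5.265 + 275.6 + 7.758 = 288.623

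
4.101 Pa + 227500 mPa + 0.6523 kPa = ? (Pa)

In Pa:
  4.101 Pa → 4.101
  227500 mPa = 227500 × 10^-3 Pa = 227.5
  0.6523 kPa = 0.6523 × 10^3 Pa = 652.3
Sum: 4.101 + 227.5 + 652.3 = 883.901

883.901 Pa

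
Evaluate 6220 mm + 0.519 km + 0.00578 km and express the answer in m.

In m:
  6220 mm = 6220e-3 m = 6.22
  0.519 km = 0.519e3 m = 519
  0.00578 km = 0.00578e3 m = 5.78
Sum: 6.22 + 519 + 5.78 = 531

531 m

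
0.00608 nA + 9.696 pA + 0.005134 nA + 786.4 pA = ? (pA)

In pA:
  0.00608 nA = 0.00608 × 10^3 pA = 6.08
  9.696 pA → 9.696
  0.005134 nA = 0.005134 × 10^3 pA = 5.134
  786.4 pA → 786.4
Sum: 6.08 + 9.696 + 5.134 + 786.4 = 807.31

807.31 pA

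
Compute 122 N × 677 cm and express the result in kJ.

122 × 677 × 10⁻² = 82594 × 10⁻² J

0.82594 kJ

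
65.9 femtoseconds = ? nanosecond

femto = 10^-15, nano = 10^-9; factor is 10^-6.
65.9 × 10^-6 = 0.0000659

0.0000659 nanoseconds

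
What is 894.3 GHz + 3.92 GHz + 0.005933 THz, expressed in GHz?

904.153 GHz

In GHz:
  894.3 GHz → 894.3
  3.92 GHz → 3.92
  0.005933 THz = 0.005933 × 10³ GHz = 5.933
Sum: 894.3 + 3.92 + 5.933 = 904.153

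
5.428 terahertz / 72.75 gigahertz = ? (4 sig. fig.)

(5.428 × 10^12) / (72.75 × 10^9) = 0.074612 × 10^3

74.61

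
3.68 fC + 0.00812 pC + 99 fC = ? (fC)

110.8 fC

In fC:
  3.68 fC → 3.68
  0.00812 pC = 0.00812 × 10^3 fC = 8.12
  99 fC → 99
Sum: 3.68 + 8.12 + 99 = 110.8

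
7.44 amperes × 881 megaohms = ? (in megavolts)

6554.64 megavolts

7.44 × 881 × 10^6 = 6554.64 × 10^6 V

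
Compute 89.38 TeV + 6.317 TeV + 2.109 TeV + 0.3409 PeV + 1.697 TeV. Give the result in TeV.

440.403 TeV

In TeV:
  89.38 TeV → 89.38
  6.317 TeV → 6.317
  2.109 TeV → 2.109
  0.3409 PeV = 0.3409e3 TeV = 340.9
  1.697 TeV → 1.697
Sum: 89.38 + 6.317 + 2.109 + 340.9 + 1.697 = 440.403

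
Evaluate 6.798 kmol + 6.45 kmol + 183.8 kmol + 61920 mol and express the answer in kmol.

In kmol:
  6.798 kmol → 6.798
  6.45 kmol → 6.45
  183.8 kmol → 183.8
  61920 mol = 61920e-3 kmol = 61.92
Sum: 6.798 + 6.45 + 183.8 + 61.92 = 258.968

258.968 kmol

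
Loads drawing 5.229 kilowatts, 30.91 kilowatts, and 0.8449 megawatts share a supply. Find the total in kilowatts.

881.039 kilowatts

In kilowatts:
  5.229 kilowatts → 5.229
  30.91 kilowatts → 30.91
  0.8449 megawatts = 0.8449 × 10^3 kilowatts = 844.9
Sum: 5.229 + 30.91 + 844.9 = 881.039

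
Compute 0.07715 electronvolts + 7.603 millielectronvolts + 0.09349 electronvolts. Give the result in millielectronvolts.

In millielectronvolts:
  0.07715 electronvolts = 0.07715 × 10^3 millielectronvolts = 77.15
  7.603 millielectronvolts → 7.603
  0.09349 electronvolts = 0.09349 × 10^3 millielectronvolts = 93.49
Sum: 77.15 + 7.603 + 93.49 = 178.243

178.243 millielectronvolts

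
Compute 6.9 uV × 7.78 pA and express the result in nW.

6.9 × 10^-6 × 7.78 × 10^-12 = 53.682 × 10^-18 W

0.000000053682 nW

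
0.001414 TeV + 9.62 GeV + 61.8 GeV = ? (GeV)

In GeV:
  0.001414 TeV = 0.001414 × 10^3 GeV = 1.414
  9.62 GeV → 9.62
  61.8 GeV → 61.8
Sum: 1.414 + 9.62 + 61.8 = 72.834

72.834 GeV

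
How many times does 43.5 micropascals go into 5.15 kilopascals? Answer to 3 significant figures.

(5.15e3) / (43.5e-6) = 0.1184e9

118000000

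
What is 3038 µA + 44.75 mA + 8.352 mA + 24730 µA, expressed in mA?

In mA:
  3038 µA = 3038 × 10⁻³ mA = 3.038
  44.75 mA → 44.75
  8.352 mA → 8.352
  24730 µA = 24730 × 10⁻³ mA = 24.73
Sum: 3.038 + 44.75 + 8.352 + 24.73 = 80.87

80.87 mA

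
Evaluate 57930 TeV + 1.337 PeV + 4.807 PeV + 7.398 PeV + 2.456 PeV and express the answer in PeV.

73.928 PeV

In PeV:
  57930 TeV = 57930e-3 PeV = 57.93
  1.337 PeV → 1.337
  4.807 PeV → 4.807
  7.398 PeV → 7.398
  2.456 PeV → 2.456
Sum: 57.93 + 1.337 + 4.807 + 7.398 + 2.456 = 73.928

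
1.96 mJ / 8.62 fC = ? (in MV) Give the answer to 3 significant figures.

227000 MV

(1.96e-3) / (8.62e-15) = 0.22738e12 V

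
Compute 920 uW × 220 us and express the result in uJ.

920 × 10^-6 × 220 × 10^-6 = 202400 × 10^-12 J

0.2024 uJ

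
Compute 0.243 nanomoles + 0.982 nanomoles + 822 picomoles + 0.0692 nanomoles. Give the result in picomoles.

2116.2 picomoles

In picomoles:
  0.243 nanomoles = 0.243 × 10³ picomoles = 243
  0.982 nanomoles = 0.982 × 10³ picomoles = 982
  822 picomoles → 822
  0.0692 nanomoles = 0.0692 × 10³ picomoles = 69.2
Sum: 243 + 982 + 822 + 69.2 = 2116.2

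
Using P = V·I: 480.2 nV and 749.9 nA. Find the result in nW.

480.2e-9 × 749.9e-9 = 360101.98e-18 W

0.00036010198 nW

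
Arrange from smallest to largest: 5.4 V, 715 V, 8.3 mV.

8.3 mV < 5.4 V < 715 V

5.4 V = 5.4 V
715 V = 715 V
8.3 mV = 0.0083 V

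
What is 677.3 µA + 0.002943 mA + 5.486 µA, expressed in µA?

In µA:
  677.3 µA → 677.3
  0.002943 mA = 0.002943 × 10³ µA = 2.943
  5.486 µA → 5.486
Sum: 677.3 + 2.943 + 5.486 = 685.729

685.729 µA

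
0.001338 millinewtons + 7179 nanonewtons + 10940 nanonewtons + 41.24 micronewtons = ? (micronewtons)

60.697 micronewtons

In micronewtons:
  0.001338 millinewtons = 0.001338 × 10³ micronewtons = 1.338
  7179 nanonewtons = 7179 × 10⁻³ micronewtons = 7.179
  10940 nanonewtons = 10940 × 10⁻³ micronewtons = 10.94
  41.24 micronewtons → 41.24
Sum: 1.338 + 7.179 + 10.94 + 41.24 = 60.697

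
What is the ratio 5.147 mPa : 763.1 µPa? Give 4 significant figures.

(5.147e-3) / (763.1e-6) = 0.0067449e3

6.745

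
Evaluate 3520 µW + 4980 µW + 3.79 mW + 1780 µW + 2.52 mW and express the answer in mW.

16.59 mW

In mW:
  3520 µW = 3520e-3 mW = 3.52
  4980 µW = 4980e-3 mW = 4.98
  3.79 mW → 3.79
  1780 µW = 1780e-3 mW = 1.78
  2.52 mW → 2.52
Sum: 3.52 + 4.98 + 3.79 + 1.78 + 2.52 = 16.59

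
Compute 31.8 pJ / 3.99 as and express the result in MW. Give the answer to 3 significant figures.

(31.8 × 10⁻¹²) / (3.99 × 10⁻¹⁸) = 7.9699 × 10⁶ W

7.97 MW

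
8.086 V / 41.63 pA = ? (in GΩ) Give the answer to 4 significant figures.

(8.086) / (41.63 × 10^-12) = 0.194235 × 10^12 Ω

194.2 GΩ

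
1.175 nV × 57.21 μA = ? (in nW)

1.175 × 10^-9 × 57.21 × 10^-6 = 67.22175 × 10^-15 W

0.00006722175 nW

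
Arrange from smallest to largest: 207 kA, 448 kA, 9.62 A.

207 kA = 207000 A
448 kA = 448000 A
9.62 A = 9.62 A

9.62 A < 207 kA < 448 kA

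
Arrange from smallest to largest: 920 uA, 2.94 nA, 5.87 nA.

2.94 nA < 5.87 nA < 920 uA

920 uA = 0.00092 A
2.94 nA = 0.00000000294 A
5.87 nA = 0.00000000587 A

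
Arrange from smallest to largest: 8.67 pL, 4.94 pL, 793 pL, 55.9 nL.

8.67 pL = 0.00000000000867 L
4.94 pL = 0.00000000000494 L
793 pL = 0.000000000793 L
55.9 nL = 0.0000000559 L

4.94 pL < 8.67 pL < 793 pL < 55.9 nL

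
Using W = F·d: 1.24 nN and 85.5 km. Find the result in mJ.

1.24 × 10^-9 × 85.5 × 10^3 = 106.02 × 10^-6 J

0.10602 mJ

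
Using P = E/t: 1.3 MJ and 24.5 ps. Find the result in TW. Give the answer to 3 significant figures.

53100 TW

(1.3e6) / (24.5e-12) = 0.053061e18 W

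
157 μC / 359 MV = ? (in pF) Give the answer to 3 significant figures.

(157e-6) / (359e6) = 0.43733e-12 F

0.437 pF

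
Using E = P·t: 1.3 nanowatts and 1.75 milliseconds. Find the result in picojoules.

1.3 × 10⁻⁹ × 1.75 × 10⁻³ = 2.275 × 10⁻¹² J

2.275 picojoules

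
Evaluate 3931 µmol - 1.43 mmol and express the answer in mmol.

In mmol:
  3931 µmol = 3931 × 10⁻³ mmol = 3.931
  1.43 mmol → 1.43
Difference: 3.931 - 1.43 = 2.501

2.501 mmol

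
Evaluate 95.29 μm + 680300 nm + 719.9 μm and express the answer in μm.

1495.49 μm

In μm:
  95.29 μm → 95.29
  680300 nm = 680300 × 10^-3 μm = 680.3
  719.9 μm → 719.9
Sum: 95.29 + 680.3 + 719.9 = 1495.49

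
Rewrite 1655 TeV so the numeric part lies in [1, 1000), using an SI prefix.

= 1.655e15 eV; 1e15 is peta.

1.655 PeV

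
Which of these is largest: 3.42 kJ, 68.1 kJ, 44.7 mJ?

3.42 kJ = 3420 J
68.1 kJ = 68100 J
44.7 mJ = 0.0447 J

68.1 kJ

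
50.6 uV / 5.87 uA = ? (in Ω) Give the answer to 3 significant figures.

(50.6e-6) / (5.87e-6) = 8.6201 Ω

8.62 Ω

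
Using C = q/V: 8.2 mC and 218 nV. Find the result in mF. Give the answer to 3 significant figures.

37600000 mF

(8.2 × 10⁻³) / (218 × 10⁻⁹) = 0.037615 × 10⁶ F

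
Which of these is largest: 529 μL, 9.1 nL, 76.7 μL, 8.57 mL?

8.57 mL

529 μL = 0.000529 L
9.1 nL = 0.0000000091 L
76.7 μL = 0.0000767 L
8.57 mL = 0.00857 L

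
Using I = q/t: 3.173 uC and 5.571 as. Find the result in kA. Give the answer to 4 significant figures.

(3.173e-6) / (5.571e-18) = 0.569557e12 A

569600000 kA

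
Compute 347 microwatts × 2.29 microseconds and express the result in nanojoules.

347 × 10^-6 × 2.29 × 10^-6 = 794.63 × 10^-12 J

0.79463 nanojoules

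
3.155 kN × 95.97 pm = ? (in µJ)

0.30278535 µJ

3.155 × 10³ × 95.97 × 10⁻¹² = 302.78535 × 10⁻⁹ J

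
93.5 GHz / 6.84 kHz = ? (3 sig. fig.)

(93.5e9) / (6.84e3) = 13.67e6

13700000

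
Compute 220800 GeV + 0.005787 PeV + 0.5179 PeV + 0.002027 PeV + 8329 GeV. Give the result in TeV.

In TeV:
  220800 GeV = 220800 × 10⁻³ TeV = 220.8
  0.005787 PeV = 0.005787 × 10³ TeV = 5.787
  0.5179 PeV = 0.5179 × 10³ TeV = 517.9
  0.002027 PeV = 0.002027 × 10³ TeV = 2.027
  8329 GeV = 8329 × 10⁻³ TeV = 8.329
Sum: 220.8 + 5.787 + 517.9 + 2.027 + 8.329 = 754.843

754.843 TeV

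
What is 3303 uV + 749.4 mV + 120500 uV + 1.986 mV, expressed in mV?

In mV:
  3303 uV = 3303 × 10^-3 mV = 3.303
  749.4 mV → 749.4
  120500 uV = 120500 × 10^-3 mV = 120.5
  1.986 mV → 1.986
Sum: 3.303 + 749.4 + 120.5 + 1.986 = 875.189

875.189 mV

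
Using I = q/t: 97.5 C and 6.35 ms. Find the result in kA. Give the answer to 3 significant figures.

15.4 kA

(97.5) / (6.35 × 10^-3) = 15.354 × 10^3 A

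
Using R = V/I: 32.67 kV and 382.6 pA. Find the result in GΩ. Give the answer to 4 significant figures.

85390 GΩ

(32.67 × 10^3) / (382.6 × 10^-12) = 0.0853894 × 10^15 Ω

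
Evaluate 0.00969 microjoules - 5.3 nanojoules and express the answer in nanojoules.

In nanojoules:
  0.00969 microjoules = 0.00969e3 nanojoules = 9.69
  5.3 nanojoules → 5.3
Difference: 9.69 - 5.3 = 4.39

4.39 nanojoules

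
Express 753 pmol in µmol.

0.000753 µmol

pico = 10⁻¹², micro = 10⁻⁶; factor is 10⁻⁶.
753 × 10⁻⁶ = 0.000753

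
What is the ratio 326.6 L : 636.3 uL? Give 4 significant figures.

513300

(326.6) / (636.3 × 10^-6) = 0.51328 × 10^6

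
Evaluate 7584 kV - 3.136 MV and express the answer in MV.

4.448 MV

In MV:
  7584 kV = 7584 × 10^-3 MV = 7.584
  3.136 MV → 3.136
Difference: 7.584 - 3.136 = 4.448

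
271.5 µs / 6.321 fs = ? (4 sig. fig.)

(271.5e-6) / (6.321e-15) = 42.952e9

42950000000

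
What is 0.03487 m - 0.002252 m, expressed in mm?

In mm:
  0.03487 m = 0.03487 × 10³ mm = 34.87
  0.002252 m = 0.002252 × 10³ mm = 2.252
Difference: 34.87 - 2.252 = 32.618

32.618 mm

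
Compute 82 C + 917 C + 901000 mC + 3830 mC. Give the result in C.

In C:
  82 C → 82
  917 C → 917
  901000 mC = 901000 × 10⁻³ C = 901
  3830 mC = 3830 × 10⁻³ C = 3.83
Sum: 82 + 917 + 901 + 3.83 = 1903.83

1903.83 C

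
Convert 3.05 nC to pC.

3050 pC

nano = 10^-9, pico = 10^-12; factor is 10^3.
3.05 × 10^3 = 3050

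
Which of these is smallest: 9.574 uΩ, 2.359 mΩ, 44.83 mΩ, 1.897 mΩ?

9.574 uΩ

9.574 uΩ = 0.000009574 Ω
2.359 mΩ = 0.002359 Ω
44.83 mΩ = 0.04483 Ω
1.897 mΩ = 0.001897 Ω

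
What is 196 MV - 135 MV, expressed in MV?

In MV:
  196 MV → 196
  135 MV → 135
Difference: 196 - 135 = 61

61 MV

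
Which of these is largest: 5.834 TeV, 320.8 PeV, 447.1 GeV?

320.8 PeV

5.834 TeV = 5834000000000 eV
320.8 PeV = 320800000000000000 eV
447.1 GeV = 447100000000 eV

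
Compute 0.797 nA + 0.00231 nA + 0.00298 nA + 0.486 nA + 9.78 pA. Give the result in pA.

1298.07 pA

In pA:
  0.797 nA = 0.797e3 pA = 797
  0.00231 nA = 0.00231e3 pA = 2.31
  0.00298 nA = 0.00298e3 pA = 2.98
  0.486 nA = 0.486e3 pA = 486
  9.78 pA → 9.78
Sum: 797 + 2.31 + 2.98 + 486 + 9.78 = 1298.07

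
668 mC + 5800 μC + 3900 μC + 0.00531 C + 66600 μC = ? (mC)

749.61 mC

In mC:
  668 mC → 668
  5800 μC = 5800e-3 mC = 5.8
  3900 μC = 3900e-3 mC = 3.9
  0.00531 C = 0.00531e3 mC = 5.31
  66600 μC = 66600e-3 mC = 66.6
Sum: 668 + 5.8 + 3.9 + 5.31 + 66.6 = 749.61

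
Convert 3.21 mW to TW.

0.00000000000000321 TW

milli = 10⁻³, tera = 10¹²; factor is 10⁻¹⁵.
3.21 × 10⁻¹⁵ = 0.00000000000000321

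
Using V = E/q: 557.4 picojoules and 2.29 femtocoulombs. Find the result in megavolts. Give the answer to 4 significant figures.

0.2434 megavolts

(557.4 × 10⁻¹²) / (2.29 × 10⁻¹⁵) = 243.406 × 10³ V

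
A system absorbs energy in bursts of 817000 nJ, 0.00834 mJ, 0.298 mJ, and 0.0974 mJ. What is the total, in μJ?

1220.74 μJ

In μJ:
  817000 nJ = 817000e-3 μJ = 817
  0.00834 mJ = 0.00834e3 μJ = 8.34
  0.298 mJ = 0.298e3 μJ = 298
  0.0974 mJ = 0.0974e3 μJ = 97.4
Sum: 817 + 8.34 + 298 + 97.4 = 1220.74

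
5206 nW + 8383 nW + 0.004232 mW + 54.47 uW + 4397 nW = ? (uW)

76.688 uW

In uW:
  5206 nW = 5206e-3 uW = 5.206
  8383 nW = 8383e-3 uW = 8.383
  0.004232 mW = 0.004232e3 uW = 4.232
  54.47 uW → 54.47
  4397 nW = 4397e-3 uW = 4.397
Sum: 5.206 + 8.383 + 4.232 + 54.47 + 4.397 = 76.688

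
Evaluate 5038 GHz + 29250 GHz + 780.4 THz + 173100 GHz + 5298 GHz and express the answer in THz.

In THz:
  5038 GHz = 5038 × 10^-3 THz = 5.038
  29250 GHz = 29250 × 10^-3 THz = 29.25
  780.4 THz → 780.4
  173100 GHz = 173100 × 10^-3 THz = 173.1
  5298 GHz = 5298 × 10^-3 THz = 5.298
Sum: 5.038 + 29.25 + 780.4 + 173.1 + 5.298 = 993.086

993.086 THz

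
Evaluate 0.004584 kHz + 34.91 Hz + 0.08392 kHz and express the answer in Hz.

In Hz:
  0.004584 kHz = 0.004584e3 Hz = 4.584
  34.91 Hz → 34.91
  0.08392 kHz = 0.08392e3 Hz = 83.92
Sum: 4.584 + 34.91 + 83.92 = 123.414

123.414 Hz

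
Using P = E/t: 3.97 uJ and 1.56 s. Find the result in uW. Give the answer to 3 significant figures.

(3.97 × 10⁻⁶) / (1.56) = 2.5449 × 10⁻⁶ W

2.54 uW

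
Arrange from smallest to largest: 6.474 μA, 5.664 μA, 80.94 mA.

5.664 μA < 6.474 μA < 80.94 mA

6.474 μA = 0.000006474 A
5.664 μA = 0.000005664 A
80.94 mA = 0.08094 A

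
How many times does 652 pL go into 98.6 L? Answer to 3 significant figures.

(98.6) / (652e-12) = 0.1512e12

151000000000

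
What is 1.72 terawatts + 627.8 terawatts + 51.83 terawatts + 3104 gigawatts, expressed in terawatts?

In terawatts:
  1.72 terawatts → 1.72
  627.8 terawatts → 627.8
  51.83 terawatts → 51.83
  3104 gigawatts = 3104 × 10^-3 terawatts = 3.104
Sum: 1.72 + 627.8 + 51.83 + 3.104 = 684.454

684.454 terawatts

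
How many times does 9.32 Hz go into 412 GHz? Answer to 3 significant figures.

(412 × 10^9) / (9.32) = 44.21 × 10^9

44200000000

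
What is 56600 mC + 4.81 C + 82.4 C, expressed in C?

143.81 C

In C:
  56600 mC = 56600 × 10⁻³ C = 56.6
  4.81 C → 4.81
  82.4 C → 82.4
Sum: 56.6 + 4.81 + 82.4 = 143.81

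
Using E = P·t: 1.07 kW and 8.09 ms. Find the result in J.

8.6563 J

1.07 × 10^3 × 8.09 × 10^-3 = 8.6563 J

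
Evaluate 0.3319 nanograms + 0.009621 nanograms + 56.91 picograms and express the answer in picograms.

398.431 picograms

In picograms:
  0.3319 nanograms = 0.3319e3 picograms = 331.9
  0.009621 nanograms = 0.009621e3 picograms = 9.621
  56.91 picograms → 56.91
Sum: 331.9 + 9.621 + 56.91 = 398.431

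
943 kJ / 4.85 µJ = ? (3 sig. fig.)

194000000000

(943 × 10^3) / (4.85 × 10^-6) = 194.4 × 10^9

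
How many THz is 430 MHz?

mega = 1e6, tera = 1e12; factor is 1e-6.
430 × 1e-6 = 0.00043

0.00043 THz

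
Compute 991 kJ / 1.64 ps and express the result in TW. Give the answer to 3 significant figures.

604000 TW

(991e3) / (1.64e-12) = 604.27e15 W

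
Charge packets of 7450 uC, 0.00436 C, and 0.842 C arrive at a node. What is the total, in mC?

853.81 mC

In mC:
  7450 uC = 7450 × 10⁻³ mC = 7.45
  0.00436 C = 0.00436 × 10³ mC = 4.36
  0.842 C = 0.842 × 10³ mC = 842
Sum: 7.45 + 4.36 + 842 = 853.81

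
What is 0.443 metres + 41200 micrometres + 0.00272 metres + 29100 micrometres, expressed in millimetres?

In millimetres:
  0.443 metres = 0.443e3 millimetres = 443
  41200 micrometres = 41200e-3 millimetres = 41.2
  0.00272 metres = 0.00272e3 millimetres = 2.72
  29100 micrometres = 29100e-3 millimetres = 29.1
Sum: 443 + 41.2 + 2.72 + 29.1 = 516.02

516.02 millimetres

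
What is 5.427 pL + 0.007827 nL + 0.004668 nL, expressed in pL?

In pL:
  5.427 pL → 5.427
  0.007827 nL = 0.007827 × 10³ pL = 7.827
  0.004668 nL = 0.004668 × 10³ pL = 4.668
Sum: 5.427 + 7.827 + 4.668 = 17.922

17.922 pL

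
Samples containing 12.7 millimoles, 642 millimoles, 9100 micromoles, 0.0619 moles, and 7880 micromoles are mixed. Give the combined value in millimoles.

In millimoles:
  12.7 millimoles → 12.7
  642 millimoles → 642
  9100 micromoles = 9100 × 10^-3 millimoles = 9.1
  0.0619 moles = 0.0619 × 10^3 millimoles = 61.9
  7880 micromoles = 7880 × 10^-3 millimoles = 7.88
Sum: 12.7 + 642 + 9.1 + 61.9 + 7.88 = 733.58

733.58 millimoles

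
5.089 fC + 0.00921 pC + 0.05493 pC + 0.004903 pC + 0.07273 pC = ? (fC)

In fC:
  5.089 fC → 5.089
  0.00921 pC = 0.00921 × 10^3 fC = 9.21
  0.05493 pC = 0.05493 × 10^3 fC = 54.93
  0.004903 pC = 0.004903 × 10^3 fC = 4.903
  0.07273 pC = 0.07273 × 10^3 fC = 72.73
Sum: 5.089 + 9.21 + 54.93 + 4.903 + 72.73 = 146.862

146.862 fC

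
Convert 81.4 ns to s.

0.0000000814 s

nano = 10⁻⁹, (no prefix) = 10⁰; factor is 10⁻⁹.
81.4 × 10⁻⁹ = 0.0000000814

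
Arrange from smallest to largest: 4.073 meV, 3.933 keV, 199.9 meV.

4.073 meV < 199.9 meV < 3.933 keV

4.073 meV = 0.004073 eV
3.933 keV = 3933 eV
199.9 meV = 0.1999 eV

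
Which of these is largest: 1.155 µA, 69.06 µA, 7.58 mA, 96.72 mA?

1.155 µA = 0.000001155 A
69.06 µA = 0.00006906 A
7.58 mA = 0.00758 A
96.72 mA = 0.09672 A

96.72 mA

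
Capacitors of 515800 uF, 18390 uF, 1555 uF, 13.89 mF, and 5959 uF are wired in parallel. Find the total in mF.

In mF:
  515800 uF = 515800 × 10⁻³ mF = 515.8
  18390 uF = 18390 × 10⁻³ mF = 18.39
  1555 uF = 1555 × 10⁻³ mF = 1.555
  13.89 mF → 13.89
  5959 uF = 5959 × 10⁻³ mF = 5.959
Sum: 515.8 + 18.39 + 1.555 + 13.89 + 5.959 = 555.594

555.594 mF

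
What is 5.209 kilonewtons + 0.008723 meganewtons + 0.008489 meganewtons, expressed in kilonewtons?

22.421 kilonewtons

In kilonewtons:
  5.209 kilonewtons → 5.209
  0.008723 meganewtons = 0.008723 × 10^3 kilonewtons = 8.723
  0.008489 meganewtons = 0.008489 × 10^3 kilonewtons = 8.489
Sum: 5.209 + 8.723 + 8.489 = 22.421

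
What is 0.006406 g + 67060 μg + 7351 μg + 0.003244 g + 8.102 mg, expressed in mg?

In mg:
  0.006406 g = 0.006406 × 10³ mg = 6.406
  67060 μg = 67060 × 10⁻³ mg = 67.06
  7351 μg = 7351 × 10⁻³ mg = 7.351
  0.003244 g = 0.003244 × 10³ mg = 3.244
  8.102 mg → 8.102
Sum: 6.406 + 67.06 + 7.351 + 3.244 + 8.102 = 92.163

92.163 mg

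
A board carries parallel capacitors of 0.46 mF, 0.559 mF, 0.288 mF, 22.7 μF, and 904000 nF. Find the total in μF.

2233.7 μF

In μF:
  0.46 mF = 0.46e3 μF = 460
  0.559 mF = 0.559e3 μF = 559
  0.288 mF = 0.288e3 μF = 288
  22.7 μF → 22.7
  904000 nF = 904000e-3 μF = 904
Sum: 460 + 559 + 288 + 22.7 + 904 = 2233.7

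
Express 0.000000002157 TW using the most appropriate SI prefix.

2.157 kW

= 2.157 × 10^3 W; 10^3 is kilo.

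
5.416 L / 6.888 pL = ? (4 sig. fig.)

(5.416) / (6.888 × 10^-12) = 0.7863 × 10^12

786300000000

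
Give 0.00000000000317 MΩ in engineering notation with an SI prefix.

= 3.17 × 10^-6 Ω; 10^-6 is micro.

3.17 µΩ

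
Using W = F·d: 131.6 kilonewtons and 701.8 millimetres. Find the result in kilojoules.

131.6 × 10³ × 701.8 × 10⁻³ = 92356.88 J

92.35688 kilojoules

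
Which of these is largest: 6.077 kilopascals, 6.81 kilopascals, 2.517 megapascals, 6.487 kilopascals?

2.517 megapascals

6.077 kilopascals = 6077 pascals
6.81 kilopascals = 6810 pascals
2.517 megapascals = 2517000 pascals
6.487 kilopascals = 6487 pascals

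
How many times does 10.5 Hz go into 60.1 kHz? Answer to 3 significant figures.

5720

(60.1 × 10³) / (10.5) = 5.724 × 10³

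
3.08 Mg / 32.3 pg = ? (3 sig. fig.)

95400000000000000

(3.08e6) / (32.3e-12) = 0.09536e18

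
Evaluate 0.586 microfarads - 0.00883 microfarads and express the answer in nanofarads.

In nanofarads:
  0.586 microfarads = 0.586 × 10^3 nanofarads = 586
  0.00883 microfarads = 0.00883 × 10^3 nanofarads = 8.83
Difference: 586 - 8.83 = 577.17

577.17 nanofarads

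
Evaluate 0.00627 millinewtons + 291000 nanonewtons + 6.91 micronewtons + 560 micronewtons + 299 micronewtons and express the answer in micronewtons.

1163.18 micronewtons

In micronewtons:
  0.00627 millinewtons = 0.00627 × 10³ micronewtons = 6.27
  291000 nanonewtons = 291000 × 10⁻³ micronewtons = 291
  6.91 micronewtons → 6.91
  560 micronewtons → 560
  299 micronewtons → 299
Sum: 6.27 + 291 + 6.91 + 560 + 299 = 1163.18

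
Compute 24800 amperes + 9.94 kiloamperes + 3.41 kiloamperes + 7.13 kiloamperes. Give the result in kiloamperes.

45.28 kiloamperes

In kiloamperes:
  24800 amperes = 24800 × 10⁻³ kiloamperes = 24.8
  9.94 kiloamperes → 9.94
  3.41 kiloamperes → 3.41
  7.13 kiloamperes → 7.13
Sum: 24.8 + 9.94 + 3.41 + 7.13 = 45.28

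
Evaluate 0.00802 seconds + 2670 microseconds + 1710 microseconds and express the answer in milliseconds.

In milliseconds:
  0.00802 seconds = 0.00802 × 10³ milliseconds = 8.02
  2670 microseconds = 2670 × 10⁻³ milliseconds = 2.67
  1710 microseconds = 1710 × 10⁻³ milliseconds = 1.71
Sum: 8.02 + 2.67 + 1.71 = 12.4

12.4 milliseconds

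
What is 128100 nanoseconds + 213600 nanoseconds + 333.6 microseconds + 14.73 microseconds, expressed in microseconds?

In microseconds:
  128100 nanoseconds = 128100e-3 microseconds = 128.1
  213600 nanoseconds = 213600e-3 microseconds = 213.6
  333.6 microseconds → 333.6
  14.73 microseconds → 14.73
Sum: 128.1 + 213.6 + 333.6 + 14.73 = 690.03

690.03 microseconds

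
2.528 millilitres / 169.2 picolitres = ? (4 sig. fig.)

(2.528 × 10^-3) / (169.2 × 10^-12) = 0.014941 × 10^9

14940000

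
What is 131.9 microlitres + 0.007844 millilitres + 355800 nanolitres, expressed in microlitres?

495.544 microlitres

In microlitres:
  131.9 microlitres → 131.9
  0.007844 millilitres = 0.007844e3 microlitres = 7.844
  355800 nanolitres = 355800e-3 microlitres = 355.8
Sum: 131.9 + 7.844 + 355.8 = 495.544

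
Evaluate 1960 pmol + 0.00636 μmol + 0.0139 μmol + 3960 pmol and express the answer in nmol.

In nmol:
  1960 pmol = 1960 × 10^-3 nmol = 1.96
  0.00636 μmol = 0.00636 × 10^3 nmol = 6.36
  0.0139 μmol = 0.0139 × 10^3 nmol = 13.9
  3960 pmol = 3960 × 10^-3 nmol = 3.96
Sum: 1.96 + 6.36 + 13.9 + 3.96 = 26.18

26.18 nmol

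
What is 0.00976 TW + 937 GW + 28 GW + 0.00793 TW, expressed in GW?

982.69 GW

In GW:
  0.00976 TW = 0.00976 × 10^3 GW = 9.76
  937 GW → 937
  28 GW → 28
  0.00793 TW = 0.00793 × 10^3 GW = 7.93
Sum: 9.76 + 937 + 28 + 7.93 = 982.69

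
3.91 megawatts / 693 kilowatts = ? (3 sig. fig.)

(3.91e6) / (693e3) = 0.005642e3

5.64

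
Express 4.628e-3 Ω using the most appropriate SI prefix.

4.628 mΩ

= 4.628e-3 Ω; 1e-3 is milli.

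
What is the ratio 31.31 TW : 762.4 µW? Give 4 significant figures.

41070000000000000

(31.31 × 10^12) / (762.4 × 10^-6) = 0.041068 × 10^18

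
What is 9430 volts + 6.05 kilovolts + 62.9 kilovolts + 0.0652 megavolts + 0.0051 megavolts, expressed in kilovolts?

In kilovolts:
  9430 volts = 9430 × 10^-3 kilovolts = 9.43
  6.05 kilovolts → 6.05
  62.9 kilovolts → 62.9
  0.0652 megavolts = 0.0652 × 10^3 kilovolts = 65.2
  0.0051 megavolts = 0.0051 × 10^3 kilovolts = 5.1
Sum: 9.43 + 6.05 + 62.9 + 65.2 + 5.1 = 148.68

148.68 kilovolts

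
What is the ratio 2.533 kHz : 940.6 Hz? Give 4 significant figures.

(2.533 × 10^3) / (940.6) = 0.002693 × 10^3

2.693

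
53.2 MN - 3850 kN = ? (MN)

49.35 MN

In MN:
  53.2 MN → 53.2
  3850 kN = 3850 × 10⁻³ MN = 3.85
Difference: 53.2 - 3.85 = 49.35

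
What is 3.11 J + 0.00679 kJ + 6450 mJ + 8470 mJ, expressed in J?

In J:
  3.11 J → 3.11
  0.00679 kJ = 0.00679 × 10³ J = 6.79
  6450 mJ = 6450 × 10⁻³ J = 6.45
  8470 mJ = 8470 × 10⁻³ J = 8.47
Sum: 3.11 + 6.79 + 6.45 + 8.47 = 24.82

24.82 J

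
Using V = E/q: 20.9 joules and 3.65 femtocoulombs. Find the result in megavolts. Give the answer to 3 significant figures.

(20.9) / (3.65 × 10^-15) = 5.726 × 10^15 V

5730000000 megavolts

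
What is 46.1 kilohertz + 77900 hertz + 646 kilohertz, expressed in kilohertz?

In kilohertz:
  46.1 kilohertz → 46.1
  77900 hertz = 77900e-3 kilohertz = 77.9
  646 kilohertz → 646
Sum: 46.1 + 77.9 + 646 = 770

770 kilohertz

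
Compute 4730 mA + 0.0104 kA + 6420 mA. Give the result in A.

21.55 A

In A:
  4730 mA = 4730 × 10⁻³ A = 4.73
  0.0104 kA = 0.0104 × 10³ A = 10.4
  6420 mA = 6420 × 10⁻³ A = 6.42
Sum: 4.73 + 10.4 + 6.42 = 21.55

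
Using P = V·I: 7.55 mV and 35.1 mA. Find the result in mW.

7.55 × 10⁻³ × 35.1 × 10⁻³ = 265.005 × 10⁻⁶ W

0.265005 mW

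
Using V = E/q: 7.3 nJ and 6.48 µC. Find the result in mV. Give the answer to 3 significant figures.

(7.3e-9) / (6.48e-6) = 1.1265e-3 V

1.13 mV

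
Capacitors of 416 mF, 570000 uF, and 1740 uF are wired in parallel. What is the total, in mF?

In mF:
  416 mF → 416
  570000 uF = 570000 × 10^-3 mF = 570
  1740 uF = 1740 × 10^-3 mF = 1.74
Sum: 416 + 570 + 1.74 = 987.74

987.74 mF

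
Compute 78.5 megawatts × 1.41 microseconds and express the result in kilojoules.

78.5e6 × 1.41e-6 = 110.685 J

0.110685 kilojoules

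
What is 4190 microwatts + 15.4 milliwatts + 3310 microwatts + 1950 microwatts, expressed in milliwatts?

In milliwatts:
  4190 microwatts = 4190 × 10⁻³ milliwatts = 4.19
  15.4 milliwatts → 15.4
  3310 microwatts = 3310 × 10⁻³ milliwatts = 3.31
  1950 microwatts = 1950 × 10⁻³ milliwatts = 1.95
Sum: 4.19 + 15.4 + 3.31 + 1.95 = 24.85

24.85 milliwatts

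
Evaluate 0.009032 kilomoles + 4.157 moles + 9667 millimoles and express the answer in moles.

22.856 moles

In moles:
  0.009032 kilomoles = 0.009032 × 10^3 moles = 9.032
  4.157 moles → 4.157
  9667 millimoles = 9667 × 10^-3 moles = 9.667
Sum: 9.032 + 4.157 + 9.667 = 22.856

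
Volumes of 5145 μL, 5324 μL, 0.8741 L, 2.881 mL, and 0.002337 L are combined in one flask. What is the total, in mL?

In mL:
  5145 μL = 5145 × 10^-3 mL = 5.145
  5324 μL = 5324 × 10^-3 mL = 5.324
  0.8741 L = 0.8741 × 10^3 mL = 874.1
  2.881 mL → 2.881
  0.002337 L = 0.002337 × 10^3 mL = 2.337
Sum: 5.145 + 5.324 + 874.1 + 2.881 + 2.337 = 889.787

889.787 mL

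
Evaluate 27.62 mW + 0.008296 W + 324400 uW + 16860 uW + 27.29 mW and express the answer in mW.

404.466 mW

In mW:
  27.62 mW → 27.62
  0.008296 W = 0.008296 × 10³ mW = 8.296
  324400 uW = 324400 × 10⁻³ mW = 324.4
  16860 uW = 16860 × 10⁻³ mW = 16.86
  27.29 mW → 27.29
Sum: 27.62 + 8.296 + 324.4 + 16.86 + 27.29 = 404.466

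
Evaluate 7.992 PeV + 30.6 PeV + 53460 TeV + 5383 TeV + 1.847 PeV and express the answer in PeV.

In PeV:
  7.992 PeV → 7.992
  30.6 PeV → 30.6
  53460 TeV = 53460 × 10⁻³ PeV = 53.46
  5383 TeV = 5383 × 10⁻³ PeV = 5.383
  1.847 PeV → 1.847
Sum: 7.992 + 30.6 + 53.46 + 5.383 + 1.847 = 99.282

99.282 PeV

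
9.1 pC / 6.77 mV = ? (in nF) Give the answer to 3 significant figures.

1.34 nF

(9.1e-12) / (6.77e-3) = 1.3442e-9 F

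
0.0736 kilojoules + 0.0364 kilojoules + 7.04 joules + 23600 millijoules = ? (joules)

140.64 joules

In joules:
  0.0736 kilojoules = 0.0736 × 10^3 joules = 73.6
  0.0364 kilojoules = 0.0364 × 10^3 joules = 36.4
  7.04 joules → 7.04
  23600 millijoules = 23600 × 10^-3 joules = 23.6
Sum: 73.6 + 36.4 + 7.04 + 23.6 = 140.64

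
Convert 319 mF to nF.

319000000 nF

milli = 10^-3, nano = 10^-9; factor is 10^6.
319 × 10^6 = 319000000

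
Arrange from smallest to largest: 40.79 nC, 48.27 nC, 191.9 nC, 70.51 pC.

70.51 pC < 40.79 nC < 48.27 nC < 191.9 nC

40.79 nC = 0.00000004079 C
48.27 nC = 0.00000004827 C
191.9 nC = 0.0000001919 C
70.51 pC = 0.00000000007051 C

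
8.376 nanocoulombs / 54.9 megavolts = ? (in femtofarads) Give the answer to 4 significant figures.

(8.376 × 10^-9) / (54.9 × 10^6) = 0.152568 × 10^-15 F

0.1526 femtofarads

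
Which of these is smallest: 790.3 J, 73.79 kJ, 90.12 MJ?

790.3 J

790.3 J = 790.3 J
73.79 kJ = 73790 J
90.12 MJ = 90120000 J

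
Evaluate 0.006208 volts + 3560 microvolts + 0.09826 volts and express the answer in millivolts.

In millivolts:
  0.006208 volts = 0.006208 × 10³ millivolts = 6.208
  3560 microvolts = 3560 × 10⁻³ millivolts = 3.56
  0.09826 volts = 0.09826 × 10³ millivolts = 98.26
Sum: 6.208 + 3.56 + 98.26 = 108.028

108.028 millivolts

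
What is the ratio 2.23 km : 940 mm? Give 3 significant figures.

(2.23e3) / (940e-3) = 0.002372e6

2370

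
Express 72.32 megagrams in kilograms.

mega = 10⁶, kilo = 10³; factor is 10³.
72.32 × 10³ = 72320

72320 kilograms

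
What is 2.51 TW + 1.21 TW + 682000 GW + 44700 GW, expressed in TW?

In TW:
  2.51 TW → 2.51
  1.21 TW → 1.21
  682000 GW = 682000 × 10⁻³ TW = 682
  44700 GW = 44700 × 10⁻³ TW = 44.7
Sum: 2.51 + 1.21 + 682 + 44.7 = 730.42

730.42 TW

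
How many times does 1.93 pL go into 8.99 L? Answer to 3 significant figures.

(8.99) / (1.93e-12) = 4.658e12

4660000000000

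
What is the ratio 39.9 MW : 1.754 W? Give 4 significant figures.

(39.9 × 10⁶) / (1.754) = 22.748 × 10⁶

22750000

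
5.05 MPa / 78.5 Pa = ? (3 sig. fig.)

(5.05 × 10^6) / (78.5) = 0.06433 × 10^6

64300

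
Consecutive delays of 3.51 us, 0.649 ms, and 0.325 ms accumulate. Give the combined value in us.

In us:
  3.51 us → 3.51
  0.649 ms = 0.649e3 us = 649
  0.325 ms = 0.325e3 us = 325
Sum: 3.51 + 649 + 325 = 977.51

977.51 us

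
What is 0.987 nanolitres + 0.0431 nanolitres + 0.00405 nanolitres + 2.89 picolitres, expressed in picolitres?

1037.04 picolitres

In picolitres:
  0.987 nanolitres = 0.987 × 10^3 picolitres = 987
  0.0431 nanolitres = 0.0431 × 10^3 picolitres = 43.1
  0.00405 nanolitres = 0.00405 × 10^3 picolitres = 4.05
  2.89 picolitres → 2.89
Sum: 987 + 43.1 + 4.05 + 2.89 = 1037.04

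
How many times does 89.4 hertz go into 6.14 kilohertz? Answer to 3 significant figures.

68.7

(6.14 × 10³) / (89.4) = 0.06868 × 10³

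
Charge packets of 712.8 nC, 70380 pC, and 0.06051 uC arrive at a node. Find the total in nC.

843.69 nC

In nC:
  712.8 nC → 712.8
  70380 pC = 70380 × 10⁻³ nC = 70.38
  0.06051 uC = 0.06051 × 10³ nC = 60.51
Sum: 712.8 + 70.38 + 60.51 = 843.69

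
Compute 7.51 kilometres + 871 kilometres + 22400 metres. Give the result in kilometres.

900.91 kilometres

In kilometres:
  7.51 kilometres → 7.51
  871 kilometres → 871
  22400 metres = 22400 × 10^-3 kilometres = 22.4
Sum: 7.51 + 871 + 22.4 = 900.91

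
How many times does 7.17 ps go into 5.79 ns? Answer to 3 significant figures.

(5.79 × 10^-9) / (7.17 × 10^-12) = 0.8075 × 10^3

808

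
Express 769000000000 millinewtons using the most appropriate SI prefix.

= 769e6 newtons; 1e6 is mega.

769 meganewtons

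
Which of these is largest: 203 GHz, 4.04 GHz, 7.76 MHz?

203 GHz = 203000000000 Hz
4.04 GHz = 4040000000 Hz
7.76 MHz = 7760000 Hz

203 GHz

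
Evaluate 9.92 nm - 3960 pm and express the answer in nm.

5.96 nm

In nm:
  9.92 nm → 9.92
  3960 pm = 3960 × 10^-3 nm = 3.96
Difference: 9.92 - 3.96 = 5.96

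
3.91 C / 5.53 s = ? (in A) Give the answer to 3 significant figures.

0.707 A

(3.91) / (5.53) = 0.70705 A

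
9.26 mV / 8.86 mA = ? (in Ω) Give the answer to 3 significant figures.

1.05 Ω

(9.26 × 10^-3) / (8.86 × 10^-3) = 1.0451 Ω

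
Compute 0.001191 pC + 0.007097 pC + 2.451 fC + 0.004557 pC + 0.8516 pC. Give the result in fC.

866.896 fC

In fC:
  0.001191 pC = 0.001191 × 10^3 fC = 1.191
  0.007097 pC = 0.007097 × 10^3 fC = 7.097
  2.451 fC → 2.451
  0.004557 pC = 0.004557 × 10^3 fC = 4.557
  0.8516 pC = 0.8516 × 10^3 fC = 851.6
Sum: 1.191 + 7.097 + 2.451 + 4.557 + 851.6 = 866.896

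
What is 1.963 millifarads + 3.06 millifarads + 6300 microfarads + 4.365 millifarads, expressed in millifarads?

In millifarads:
  1.963 millifarads → 1.963
  3.06 millifarads → 3.06
  6300 microfarads = 6300 × 10⁻³ millifarads = 6.3
  4.365 millifarads → 4.365
Sum: 1.963 + 3.06 + 6.3 + 4.365 = 15.688

15.688 millifarads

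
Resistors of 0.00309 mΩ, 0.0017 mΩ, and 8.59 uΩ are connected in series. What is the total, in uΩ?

In uΩ:
  0.00309 mΩ = 0.00309 × 10^3 uΩ = 3.09
  0.0017 mΩ = 0.0017 × 10^3 uΩ = 1.7
  8.59 uΩ → 8.59
Sum: 3.09 + 1.7 + 8.59 = 13.38

13.38 uΩ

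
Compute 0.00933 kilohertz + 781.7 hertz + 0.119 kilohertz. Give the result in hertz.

910.03 hertz

In hertz:
  0.00933 kilohertz = 0.00933e3 hertz = 9.33
  781.7 hertz → 781.7
  0.119 kilohertz = 0.119e3 hertz = 119
Sum: 9.33 + 781.7 + 119 = 910.03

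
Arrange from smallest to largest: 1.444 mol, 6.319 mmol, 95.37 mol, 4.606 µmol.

1.444 mol = 1.444 mol
6.319 mmol = 0.006319 mol
95.37 mol = 95.37 mol
4.606 µmol = 0.000004606 mol

4.606 µmol < 6.319 mmol < 1.444 mol < 95.37 mol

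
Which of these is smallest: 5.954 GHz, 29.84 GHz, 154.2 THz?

5.954 GHz

5.954 GHz = 5954000000 Hz
29.84 GHz = 29840000000 Hz
154.2 THz = 154200000000000 Hz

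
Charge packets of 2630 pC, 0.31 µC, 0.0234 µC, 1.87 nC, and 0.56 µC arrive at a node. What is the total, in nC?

In nC:
  2630 pC = 2630 × 10⁻³ nC = 2.63
  0.31 µC = 0.31 × 10³ nC = 310
  0.0234 µC = 0.0234 × 10³ nC = 23.4
  1.87 nC → 1.87
  0.56 µC = 0.56 × 10³ nC = 560
Sum: 2.63 + 310 + 23.4 + 1.87 + 560 = 897.9

897.9 nC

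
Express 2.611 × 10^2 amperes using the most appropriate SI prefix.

= 261.1 amperes; mantissa already in [1, 1000).

261.1 amperes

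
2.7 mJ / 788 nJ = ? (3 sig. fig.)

(2.7e-3) / (788e-9) = 0.003426e6

3430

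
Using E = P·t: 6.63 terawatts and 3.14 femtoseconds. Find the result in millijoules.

20.8182 millijoules

6.63 × 10^12 × 3.14 × 10^-15 = 20.8182 × 10^-3 J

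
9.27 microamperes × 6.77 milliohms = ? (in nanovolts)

62.7579 nanovolts

9.27e-6 × 6.77e-3 = 62.7579e-9 V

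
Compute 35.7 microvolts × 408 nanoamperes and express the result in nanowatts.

0.0145656 nanowatts

35.7 × 10^-6 × 408 × 10^-9 = 14565.6 × 10^-15 W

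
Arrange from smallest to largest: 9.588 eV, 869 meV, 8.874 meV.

9.588 eV = 9.588 eV
869 meV = 0.869 eV
8.874 meV = 0.008874 eV

8.874 meV < 869 meV < 9.588 eV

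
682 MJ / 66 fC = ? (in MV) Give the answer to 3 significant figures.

10300000000000000 MV

(682 × 10⁶) / (66 × 10⁻¹⁵) = 10.333 × 10²¹ V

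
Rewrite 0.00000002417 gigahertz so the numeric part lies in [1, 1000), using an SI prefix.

24.17 hertz

= 24.17 hertz; mantissa already in [1, 1000).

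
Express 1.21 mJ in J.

0.00121 J

milli = 10⁻³, (no prefix) = 10⁰; factor is 10⁻³.
1.21 × 10⁻³ = 0.00121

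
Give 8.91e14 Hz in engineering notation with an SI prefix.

= 891e12 Hz; 1e12 is tera.

891 THz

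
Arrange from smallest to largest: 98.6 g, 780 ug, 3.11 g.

98.6 g = 98.6 g
780 ug = 0.00078 g
3.11 g = 3.11 g

780 ug < 3.11 g < 98.6 g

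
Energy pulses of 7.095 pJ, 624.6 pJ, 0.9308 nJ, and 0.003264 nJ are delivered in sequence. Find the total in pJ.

In pJ:
  7.095 pJ → 7.095
  624.6 pJ → 624.6
  0.9308 nJ = 0.9308 × 10^3 pJ = 930.8
  0.003264 nJ = 0.003264 × 10^3 pJ = 3.264
Sum: 7.095 + 624.6 + 930.8 + 3.264 = 1565.759

1565.759 pJ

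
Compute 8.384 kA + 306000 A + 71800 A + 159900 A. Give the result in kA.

In kA:
  8.384 kA → 8.384
  306000 A = 306000 × 10⁻³ kA = 306
  71800 A = 71800 × 10⁻³ kA = 71.8
  159900 A = 159900 × 10⁻³ kA = 159.9
Sum: 8.384 + 306 + 71.8 + 159.9 = 546.084

546.084 kA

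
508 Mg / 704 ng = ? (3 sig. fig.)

722000000000000

(508e6) / (704e-9) = 0.7216e15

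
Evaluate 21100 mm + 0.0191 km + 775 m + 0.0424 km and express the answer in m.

857.6 m

In m:
  21100 mm = 21100 × 10⁻³ m = 21.1
  0.0191 km = 0.0191 × 10³ m = 19.1
  775 m → 775
  0.0424 km = 0.0424 × 10³ m = 42.4
Sum: 21.1 + 19.1 + 775 + 42.4 = 857.6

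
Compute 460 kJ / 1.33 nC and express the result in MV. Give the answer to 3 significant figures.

346000000 MV

(460 × 10^3) / (1.33 × 10^-9) = 345.86 × 10^12 V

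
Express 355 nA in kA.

0.000000000355 kA

nano = 10^-9, kilo = 10^3; factor is 10^-12.
355 × 10^-12 = 0.000000000355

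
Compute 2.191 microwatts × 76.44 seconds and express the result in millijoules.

0.16748004 millijoules

2.191 × 10⁻⁶ × 76.44 = 167.48004 × 10⁻⁶ J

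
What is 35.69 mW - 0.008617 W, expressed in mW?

27.073 mW

In mW:
  35.69 mW → 35.69
  0.008617 W = 0.008617e3 mW = 8.617
Difference: 35.69 - 8.617 = 27.073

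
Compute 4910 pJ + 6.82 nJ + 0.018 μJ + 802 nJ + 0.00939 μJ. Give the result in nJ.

In nJ:
  4910 pJ = 4910 × 10^-3 nJ = 4.91
  6.82 nJ → 6.82
  0.018 μJ = 0.018 × 10^3 nJ = 18
  802 nJ → 802
  0.00939 μJ = 0.00939 × 10^3 nJ = 9.39
Sum: 4.91 + 6.82 + 18 + 802 + 9.39 = 841.12

841.12 nJ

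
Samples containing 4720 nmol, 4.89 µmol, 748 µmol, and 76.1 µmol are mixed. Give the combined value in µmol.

833.71 µmol

In µmol:
  4720 nmol = 4720 × 10^-3 µmol = 4.72
  4.89 µmol → 4.89
  748 µmol → 748
  76.1 µmol → 76.1
Sum: 4.72 + 4.89 + 748 + 76.1 = 833.71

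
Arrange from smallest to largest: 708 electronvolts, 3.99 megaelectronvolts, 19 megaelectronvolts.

708 electronvolts = 708 electronvolts
3.99 megaelectronvolts = 3990000 electronvolts
19 megaelectronvolts = 19000000 electronvolts

708 electronvolts < 3.99 megaelectronvolts < 19 megaelectronvolts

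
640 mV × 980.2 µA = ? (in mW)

0.627328 mW

640 × 10⁻³ × 980.2 × 10⁻⁶ = 627328 × 10⁻⁹ W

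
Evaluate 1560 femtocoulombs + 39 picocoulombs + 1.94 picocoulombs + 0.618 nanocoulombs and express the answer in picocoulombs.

660.5 picocoulombs

In picocoulombs:
  1560 femtocoulombs = 1560e-3 picocoulombs = 1.56
  39 picocoulombs → 39
  1.94 picocoulombs → 1.94
  0.618 nanocoulombs = 0.618e3 picocoulombs = 618
Sum: 1.56 + 39 + 1.94 + 618 = 660.5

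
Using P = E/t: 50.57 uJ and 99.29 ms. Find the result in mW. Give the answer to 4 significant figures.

(50.57 × 10⁻⁶) / (99.29 × 10⁻³) = 0.509316 × 10⁻³ W

0.5093 mW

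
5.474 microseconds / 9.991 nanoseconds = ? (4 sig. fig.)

547.9

(5.474e-6) / (9.991e-9) = 0.54789e3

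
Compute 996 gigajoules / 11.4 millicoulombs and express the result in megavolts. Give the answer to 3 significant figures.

87400000 megavolts

(996 × 10⁹) / (11.4 × 10⁻³) = 87.368 × 10¹² V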